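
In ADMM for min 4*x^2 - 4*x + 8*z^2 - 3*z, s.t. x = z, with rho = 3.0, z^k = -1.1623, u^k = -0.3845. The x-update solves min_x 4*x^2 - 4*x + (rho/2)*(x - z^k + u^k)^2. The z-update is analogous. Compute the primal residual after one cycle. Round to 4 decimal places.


ADMM iteration with rho = 3.0, z^k = -1.1623, u^k = -0.3845
Step 1: x-update.
Minimize 4*x^2 - 4*x + (3.0/2)*(x + 1.1623 - 0.3845)^2
FOC: (2*4 + 3.0)*x = 4 + 3.0*(-1.1623 + 0.3845)
x^{k+1} = 0.1515
Step 2: z-update.
Minimize 8*z^2 - 3*z + (3.0/2)*(0.1515 - z - 0.3845)^2
FOC: (2*8 + 3.0)*z = 3 + 3.0*(0.1515 - 0.3845)
z^{k+1} = 0.1211
Step 3: u-update.
u^{k+1} = -0.3845 + 0.1515 - 0.1211 = -0.3541
Step 4: Primal residual = |0.1515 - 0.1211| = 0.0304


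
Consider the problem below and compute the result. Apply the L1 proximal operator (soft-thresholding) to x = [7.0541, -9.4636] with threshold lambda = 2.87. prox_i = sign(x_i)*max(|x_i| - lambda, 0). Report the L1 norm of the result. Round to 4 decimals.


Soft-thresholding with lambda = 2.87:
prox(7.0541) = sign(7.0541)*max(|7.0541| - 2.87, 0) = 4.1841
prox(-9.4636) = sign(-9.4636)*max(|-9.4636| - 2.87, 0) = -6.5936
prox(x) = [4.1841, -6.5936]
||prox(x)||_1 = 4.1841 + 6.5936 = 10.7777


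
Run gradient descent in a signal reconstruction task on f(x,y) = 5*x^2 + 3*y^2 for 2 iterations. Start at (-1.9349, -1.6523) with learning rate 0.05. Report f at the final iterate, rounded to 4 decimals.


Gradient descent on f(x,y) = 5*x^2 + 3*y^2.
Starting point: (-1.9349, -1.6523), alpha = 0.05
Step 1: grad_x = 2*5*-1.9349 = -19.349, grad_y = 2*3*-1.6523 = -9.9138
  x_1 = -1.9349 - 0.05*-19.349 = -0.9675
  y_1 = -1.6523 - 0.05*-9.9138 = -1.1566
Step 2: grad_x = 2*5*-0.9675 = -9.6745, grad_y = 2*3*-1.1566 = -6.9397
  x_2 = -0.9675 - 0.05*-9.6745 = -0.4837
  y_2 = -1.1566 - 0.05*-6.9397 = -0.8096
f(-0.4837, -0.8096) = 5*(-0.4837)^2 + 3*(-0.8096)^2 = 3.1364


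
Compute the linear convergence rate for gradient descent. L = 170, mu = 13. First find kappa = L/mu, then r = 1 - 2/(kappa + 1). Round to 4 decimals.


Step 1: Compute the condition number.
kappa = L/mu = 170/13 = 13.0769
Step 2: Compute the convergence rate.
r = 1 - 2/(kappa + 1) = 1 - 2*mu/(L + mu) = (L - mu)/(L + mu) = 157/183 = 0.8579


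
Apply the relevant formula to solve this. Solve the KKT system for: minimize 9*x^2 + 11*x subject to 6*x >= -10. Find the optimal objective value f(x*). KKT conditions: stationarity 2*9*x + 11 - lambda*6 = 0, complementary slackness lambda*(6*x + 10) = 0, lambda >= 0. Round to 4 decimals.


Step 1: Try lambda = 0 (constraint inactive).
Stationarity: 2*9*x + 11 = 0
x* = -11/(2*9) = -11/18 = -0.6111 (rounded; the exact value -11/18 is used below)
Check constraint: 6*-0.6111 = -3.6666 >= -10 -- satisfied.
Step 2: Compute optimal value.
f(x*) = 9*(-11/18)^2 + 11*(-11/18) = -3.3611


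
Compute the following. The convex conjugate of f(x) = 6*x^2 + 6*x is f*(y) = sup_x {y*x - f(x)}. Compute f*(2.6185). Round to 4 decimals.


f*(y) = sup_x {y*x - a*x^2 - b*x} = sup_x {(y-b)*x - a*x^2}
FOC: (y - b) - 2a*x = 0 => x* = (y - b)/(2a)
x* = (2.6185 - 6)/(2*6) = -0.2818
f*(2.6185) = (y-b)^2/(4a) = (2.6185 - 6)^2/(4*6)
= 11.4345/24 = 0.4764


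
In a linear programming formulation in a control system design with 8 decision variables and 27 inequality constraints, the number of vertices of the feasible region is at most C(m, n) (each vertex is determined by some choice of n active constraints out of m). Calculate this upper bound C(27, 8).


Each vertex corresponds to some choice of n active constraints out of m, so the number of vertices is at most C(m, n) = m! / (n!(m-n)!).
m = 27, n = 8
Numerator: 27 * 26 * 25 * 24 * 23 * 22 * 21 * 20
Denominator: 8! = 40320
C(27, 8) = 2220075


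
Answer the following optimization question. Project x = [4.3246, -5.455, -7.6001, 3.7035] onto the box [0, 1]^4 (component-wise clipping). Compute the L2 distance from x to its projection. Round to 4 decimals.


Project each component onto [0, 1].
clip(4.3246) = 1.0, clip(-5.455) = 0.0, clip(-7.6001) = 0.0, clip(3.7035) = 1.0
Projection = [1.0, 0.0, 0.0, 1.0]
Squared diffs: [11.053, 29.757, 57.7615, 7.3089]
Distance = sqrt(105.8804) = 10.2898


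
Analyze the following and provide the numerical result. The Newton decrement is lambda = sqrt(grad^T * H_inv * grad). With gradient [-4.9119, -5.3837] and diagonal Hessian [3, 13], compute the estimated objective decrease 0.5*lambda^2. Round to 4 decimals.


Step 1: H is diagonal, so H^(-1) * g = [-1.6373, -0.4141].
Step 2: g^T H^(-1) g = sum_i g_i^2 / H_ii
  = (-4.9119)^2/3 + (-5.3837)^2/13
  = 8.0423 + 2.2296 = 10.2718
Step 3: Objective decrease = 0.5 * g^T H^(-1) g = 5.1359


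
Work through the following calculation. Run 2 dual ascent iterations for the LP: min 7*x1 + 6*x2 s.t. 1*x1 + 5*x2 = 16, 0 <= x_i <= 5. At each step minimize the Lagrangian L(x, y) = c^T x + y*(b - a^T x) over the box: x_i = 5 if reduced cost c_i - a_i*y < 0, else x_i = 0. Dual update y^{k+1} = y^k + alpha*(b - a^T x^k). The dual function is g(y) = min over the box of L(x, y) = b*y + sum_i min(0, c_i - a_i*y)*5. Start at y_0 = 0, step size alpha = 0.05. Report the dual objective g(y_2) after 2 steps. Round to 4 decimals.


Dual ascent for LP: min 7*x1 + 6*x2, 1*x1 + 5*x2 = 16, 0 <= x_i <= 5
Step 1: y^k = 0.0, reduced costs: (7.0, 6.0)
  x^k = (0.0, 0.0), subgradient = b - a^T x = 16.0
  y^{k+1} = 0.0 + 0.05*16.0 = 0.8
Step 2: y^k = 0.8, reduced costs: (6.2, 2.0)
  x^k = (0.0, 0.0), subgradient = b - a^T x = 16.0
  y^{k+1} = 0.8 + 0.05*16.0 = 1.6
Dual objective at y_2 = 1.6: reduced costs (5.4, -2.0), box minimizer x = (0.0, 5.0)
g(y_2) = b*y + (c1 - a1*y)*x1 + (c2 - a2*y)*x2 = 16*1.6 + 5.4*0.0 + (-2.0)*5.0 = 25.6 + 0.0 - 10.0 = 15.6


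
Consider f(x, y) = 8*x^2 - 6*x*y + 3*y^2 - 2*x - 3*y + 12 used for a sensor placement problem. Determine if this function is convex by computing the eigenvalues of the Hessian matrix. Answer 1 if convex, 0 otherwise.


The Hessian of f(x,y) = 8*x^2 - 6*x*y + 3*y^2 - 2*x - 3*y + 12 is:
H = [[16, -6], [-6, 6]]
Trace = 16 + 6 = 22
Determinant = 16*6 - (-6)^2 = 60
Discriminant = (22)^2 - 4*60 = 244.0
Eigenvalues: lambda_1 = 3.1898, lambda_2 = 18.8102
The function is convex.

1


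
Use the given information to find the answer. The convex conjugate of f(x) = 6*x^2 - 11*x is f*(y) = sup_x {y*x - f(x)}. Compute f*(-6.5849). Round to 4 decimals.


f*(y) = sup_x {y*x - a*x^2 - b*x} = sup_x {(y-b)*x - a*x^2}
FOC: (y - b) - 2a*x = 0 => x* = (y - b)/(2a)
x* = (-6.5849 + 11)/(2*6) = 0.3679
f*(-6.5849) = (y-b)^2/(4a) = (-6.5849 + 11)^2/(4*6)
= 19.4931/24 = 0.8122


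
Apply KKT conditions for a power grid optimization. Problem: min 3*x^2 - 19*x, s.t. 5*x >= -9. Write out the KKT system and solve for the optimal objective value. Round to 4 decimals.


Step 1: Try lambda = 0 (constraint inactive).
Stationarity: 2*3*x - 19 = 0
x* = 19/(2*3) = 19/6 = 3.1667 (rounded; the exact value 19/6 is used below)
Check constraint: 5*3.1667 = 15.8335 >= -9 -- satisfied.
Step 2: Compute optimal value.
f(x*) = 3*(19/6)^2 - 19*(19/6) = -30.0833


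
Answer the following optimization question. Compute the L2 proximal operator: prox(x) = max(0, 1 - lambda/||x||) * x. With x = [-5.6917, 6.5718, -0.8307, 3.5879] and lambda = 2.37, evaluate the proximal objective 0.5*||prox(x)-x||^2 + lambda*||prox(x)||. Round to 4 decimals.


Step 1: Compute ||x||.
||x|| = 9.4418
Step 2: Compute scaling factor.
scale = max(0, 1 - 2.37/9.4418) = 0.749
Step 3: prox(x) = [-4.263, 4.9222, -0.6222, 2.6873]
||prox(x)|| = 7.0718
Step 4: Proximal objective.
0.5*||prox-x||^2 = 2.8085
lambda*||prox|| = 16.7602
Total = 19.5686


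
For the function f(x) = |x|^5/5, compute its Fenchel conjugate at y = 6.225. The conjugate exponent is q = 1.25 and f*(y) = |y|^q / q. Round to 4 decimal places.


The conjugate exponent q satisfies 1/p + 1/q = 1.
p = 5, so q = 5/(5 - 1) = 1.25
|y|^q = 6.225^1.25 = 9.8327
f*(6.225) = 9.8327 / 1.25 = 7.8662


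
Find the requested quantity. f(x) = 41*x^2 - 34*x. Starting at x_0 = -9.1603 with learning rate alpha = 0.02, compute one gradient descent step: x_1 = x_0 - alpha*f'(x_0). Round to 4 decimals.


We compute the gradient at x_0 and apply the update.
f'(x) = 82*x - 34
f'(-9.1603) = 82*-9.1603 - 34 = -785.1446
x_1 = -9.1603 - 0.02*-785.1446 = 6.5426


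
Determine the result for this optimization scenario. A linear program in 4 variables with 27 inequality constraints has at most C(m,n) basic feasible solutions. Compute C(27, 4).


Each vertex corresponds to some choice of n active constraints out of m, so the number of vertices is at most C(m, n) = m! / (n!(m-n)!).
m = 27, n = 4
Numerator: 27 * 26 * 25 * 24
Denominator: 4! = 24
C(27, 4) = 17550


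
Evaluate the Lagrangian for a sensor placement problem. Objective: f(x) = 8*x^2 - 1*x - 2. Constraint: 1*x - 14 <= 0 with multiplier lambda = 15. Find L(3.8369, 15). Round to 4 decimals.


Step 1: Evaluate f(x).
f(3.8369) = 8*3.8369^2 - 1*3.8369 - 2 = 111.9375
Step 2: Evaluate g(x).
g(3.8369) = 1*3.8369 - 14 = -10.1631
Step 3: Compute Lagrangian.
L = 111.9375 + 15*-10.1631 = -40.509


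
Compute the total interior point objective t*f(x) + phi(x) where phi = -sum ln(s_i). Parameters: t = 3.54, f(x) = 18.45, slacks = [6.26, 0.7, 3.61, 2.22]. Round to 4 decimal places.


Step 1: Compute log-barrier.
ln values: [1.8342, -0.3567, 1.2837, 0.7975]
phi = -(1.8342 - 0.3567 + 1.2837 + 0.7975) = -3.5587
Step 2: Compute augmented objective.
t*f(x) = 3.54*18.45 = 65.313
Total = 65.313 - 3.5587 = 61.7543


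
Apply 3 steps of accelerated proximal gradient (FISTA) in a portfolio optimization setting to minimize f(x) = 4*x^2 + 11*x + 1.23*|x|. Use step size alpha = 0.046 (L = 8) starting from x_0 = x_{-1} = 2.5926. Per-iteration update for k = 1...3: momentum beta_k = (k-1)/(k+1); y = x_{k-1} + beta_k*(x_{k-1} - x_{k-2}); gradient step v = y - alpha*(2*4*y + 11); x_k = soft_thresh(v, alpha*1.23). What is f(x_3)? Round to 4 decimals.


FISTA on f(x) = 4*x^2 + 11*x + 1.23*|x|
L = 8, alpha = 0.046
Iteration 1: beta = 0.0, y = 2.5926 + 0.0*(2.5926 - 2.5926) = 2.5926
  grad(y) = 31.7408, v = y - alpha*grad = 1.1325
  prox(v) = soft_thresh(1.1325, 0.0566) = 1.0759
Iteration 2: beta = 0.3333, y = 1.0759 + 0.3333*(1.0759 - 2.5926) = 0.5704
  grad(y) = 15.5631, v = y - alpha*grad = -0.1455
  prox(v) = soft_thresh(-0.1455, 0.0566) = -0.0889
Iteration 3: beta = 0.5, y = -0.0889 + 0.5*(-0.0889 - 1.0759) = -0.6714
  grad(y) = 5.629, v = y - alpha*grad = -0.9303
  prox(v) = soft_thresh(-0.9303, 0.0566) = -0.8737
f(x_3) = 4*(-0.8737)^2 + 11*(-0.8737) + 1.23*|-0.8737| = -5.4827


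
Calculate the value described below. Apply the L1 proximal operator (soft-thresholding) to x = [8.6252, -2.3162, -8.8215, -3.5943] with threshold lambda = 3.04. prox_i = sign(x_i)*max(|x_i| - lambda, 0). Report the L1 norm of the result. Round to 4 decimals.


Soft-thresholding with lambda = 3.04:
prox(8.6252) = sign(8.6252)*max(|8.6252| - 3.04, 0) = 5.5852
prox(-2.3162) = sign(-2.3162)*max(|-2.3162| - 3.04, 0) = 0.0
prox(-8.8215) = sign(-8.8215)*max(|-8.8215| - 3.04, 0) = -5.7815
prox(-3.5943) = sign(-3.5943)*max(|-3.5943| - 3.04, 0) = -0.5543
prox(x) = [5.5852, 0.0, -5.7815, -0.5543]
||prox(x)||_1 = 5.5852 + 0.0 + 5.7815 + 0.5543 = 11.921


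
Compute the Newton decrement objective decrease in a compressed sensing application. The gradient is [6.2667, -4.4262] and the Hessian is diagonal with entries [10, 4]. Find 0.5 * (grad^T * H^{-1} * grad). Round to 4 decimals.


Step 1: H is diagonal, so H^(-1) * g = [0.6267, -1.1066].
Step 2: g^T H^(-1) g = sum_i g_i^2 / H_ii
  = (6.2667)^2/10 + (-4.4262)^2/4
  = 3.9272 + 4.8978 = 8.825
Step 3: Objective decrease = 0.5 * g^T H^(-1) g = 4.4125


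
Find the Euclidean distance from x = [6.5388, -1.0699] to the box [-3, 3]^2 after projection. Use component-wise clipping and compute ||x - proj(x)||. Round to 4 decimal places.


Project each component onto [-3, 3].
clip(6.5388) = 3.0, clip(-1.0699) = -1.0699
Projection = [3.0, -1.0699]
Squared diffs: [12.5231, 0.0]
Distance = sqrt(12.5231) = 3.5388


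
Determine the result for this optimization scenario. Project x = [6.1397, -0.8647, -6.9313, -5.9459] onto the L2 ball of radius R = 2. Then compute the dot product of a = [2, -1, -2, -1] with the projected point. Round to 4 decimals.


Step 1: Compute ||x|| (intermediates to 6 decimals).
||x|| = sqrt(6.1397^2 + (-0.8647)^2 + (-6.9313)^2 + (-5.9459)^2) = 11.038128
Step 2: Project.
Since ||x|| > R, scale = R/||x|| = 2/11.038128 = 0.18119, proj(x) = scale * x
proj(x) = [1.112452, -0.156675, -1.255882, -1.077338]
Step 3: Dot product.
a^T * proj(x) = 2*1.112452 - 1*(-0.156675) - 2*(-1.255882) - 1*(-1.077338) = 5.9707


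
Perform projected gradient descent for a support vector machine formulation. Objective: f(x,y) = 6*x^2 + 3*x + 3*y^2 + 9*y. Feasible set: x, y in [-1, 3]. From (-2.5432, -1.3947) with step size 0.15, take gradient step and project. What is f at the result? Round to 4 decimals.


Step 1: Compute gradient at (-2.5432, -1.3947).
grad_x = 2*6*-2.5432 + 3 = -27.5184
grad_y = 2*3*-1.3947 + 9 = 0.6318
Step 2: Gradient step.
x_raw = -2.5432 - 0.15*-27.5184 = 1.5846
y_raw = -1.3947 - 0.15*0.6318 = -1.4895
Step 3: Project onto [-1, 3].
x_proj = clip(1.5846) = 1.5846
y_proj = clip(-1.4895) = -1.0
Step 4: Evaluate f.
f(1.5846, -1.0) = 13.8187


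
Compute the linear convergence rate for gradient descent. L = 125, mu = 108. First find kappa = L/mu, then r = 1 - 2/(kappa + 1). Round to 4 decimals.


Step 1: Compute the condition number.
kappa = L/mu = 125/108 = 1.1574
Step 2: Compute the convergence rate.
r = 1 - 2/(kappa + 1) = 1 - 2*mu/(L + mu) = (L - mu)/(L + mu) = 17/233 = 0.073


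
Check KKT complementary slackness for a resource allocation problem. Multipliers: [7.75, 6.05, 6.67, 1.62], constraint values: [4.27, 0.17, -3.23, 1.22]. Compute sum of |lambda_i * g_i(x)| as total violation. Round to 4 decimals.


KKT complementary slackness check:
lambda_1 * g_1 = 7.75 * 4.27 = 33.0925
lambda_2 * g_2 = 6.05 * 0.17 = 1.0285
lambda_3 * g_3 = 6.67 * -3.23 = -21.5441
lambda_4 * g_4 = 1.62 * 1.22 = 1.9764
Total violation = 33.0925 + 1.0285 + 21.5441 + 1.9764 = 57.6415


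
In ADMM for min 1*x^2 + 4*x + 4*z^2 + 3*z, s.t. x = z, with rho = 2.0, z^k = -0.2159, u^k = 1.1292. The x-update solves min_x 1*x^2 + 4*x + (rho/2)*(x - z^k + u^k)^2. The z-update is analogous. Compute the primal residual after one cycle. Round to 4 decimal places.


ADMM iteration with rho = 2.0, z^k = -0.2159, u^k = 1.1292
Step 1: x-update.
Minimize 1*x^2 + 4*x + (2.0/2)*(x + 0.2159 + 1.1292)^2
FOC: (2*1 + 2.0)*x = -4 + 2.0*(-0.2159 - 1.1292)
x^{k+1} = -1.6726
Step 2: z-update.
Minimize 4*z^2 + 3*z + (2.0/2)*(-1.6726 - z + 1.1292)^2
FOC: (2*4 + 2.0)*z = -3 + 2.0*(-1.6726 + 1.1292)
z^{k+1} = -0.4087
Step 3: u-update.
u^{k+1} = 1.1292 - 1.6726 + 0.4087 = -0.1347
Step 4: Primal residual = |-1.6726 + 0.4087| = 1.2639


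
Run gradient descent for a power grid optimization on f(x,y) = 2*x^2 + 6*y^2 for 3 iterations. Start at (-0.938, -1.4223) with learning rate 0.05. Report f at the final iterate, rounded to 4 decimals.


Gradient descent on f(x,y) = 2*x^2 + 6*y^2.
Starting point: (-0.938, -1.4223), alpha = 0.05
Step 1: grad_x = 2*2*-0.938 = -3.752, grad_y = 2*6*-1.4223 = -17.0676
  x_1 = -0.938 - 0.05*-3.752 = -0.7504
  y_1 = -1.4223 - 0.05*-17.0676 = -0.5689
Step 2: grad_x = 2*2*-0.7504 = -3.0016, grad_y = 2*6*-0.5689 = -6.827
  x_2 = -0.7504 - 0.05*-3.0016 = -0.6003
  y_2 = -0.5689 - 0.05*-6.827 = -0.2276
Step 3: grad_x = 2*2*-0.6003 = -2.4013, grad_y = 2*6*-0.2276 = -2.7308
  x_3 = -0.6003 - 0.05*-2.4013 = -0.4803
  y_3 = -0.2276 - 0.05*-2.7308 = -0.091
f(-0.4803, -0.091) = 2*(-0.4803)^2 + 6*(-0.091)^2 = 0.511


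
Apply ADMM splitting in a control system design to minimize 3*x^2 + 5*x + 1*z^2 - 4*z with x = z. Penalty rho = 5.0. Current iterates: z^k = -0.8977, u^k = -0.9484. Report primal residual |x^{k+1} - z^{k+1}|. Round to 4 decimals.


ADMM iteration with rho = 5.0, z^k = -0.8977, u^k = -0.9484
Step 1: x-update.
Minimize 3*x^2 + 5*x + (5.0/2)*(x + 0.8977 - 0.9484)^2
FOC: (2*3 + 5.0)*x = -5 + 5.0*(-0.8977 + 0.9484)
x^{k+1} = -0.4315
Step 2: z-update.
Minimize 1*z^2 - 4*z + (5.0/2)*(-0.4315 - z - 0.9484)^2
FOC: (2*1 + 5.0)*z = 4 + 5.0*(-0.4315 - 0.9484)
z^{k+1} = -0.4142
Step 3: u-update.
u^{k+1} = -0.9484 - 0.4315 + 0.4142 = -0.9657
Step 4: Primal residual = |-0.4315 + 0.4142| = 0.0173


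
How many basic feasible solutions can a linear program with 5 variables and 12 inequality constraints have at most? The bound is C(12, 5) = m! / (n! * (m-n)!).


Each vertex corresponds to some choice of n active constraints out of m, so the number of vertices is at most C(m, n) = m! / (n!(m-n)!).
m = 12, n = 5
Numerator: 12 * 11 * 10 * 9 * 8
Denominator: 5! = 120
C(12, 5) = 792


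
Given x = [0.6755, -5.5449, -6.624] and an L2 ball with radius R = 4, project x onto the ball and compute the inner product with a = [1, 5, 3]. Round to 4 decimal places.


Step 1: Compute ||x|| (intermediates to 6 decimals).
||x|| = sqrt(0.6755^2 + (-5.5449)^2 + (-6.624)^2) = 8.664848
Step 2: Project.
Since ||x|| > R, scale = R/||x|| = 4/8.664848 = 0.461635, proj(x) = scale * x
proj(x) = [0.311834, -2.55972, -3.05787]
Step 3: Dot product.
a^T * proj(x) = 1*0.311834 + 5*(-2.55972) + 3*(-3.05787) = -21.6604


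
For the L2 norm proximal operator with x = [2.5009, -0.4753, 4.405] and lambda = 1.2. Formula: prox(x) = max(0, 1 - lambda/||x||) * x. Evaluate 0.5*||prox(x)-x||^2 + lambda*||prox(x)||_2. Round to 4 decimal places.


Step 1: Compute ||x||.
||x|| = 5.0877
Step 2: Compute scaling factor.
scale = max(0, 1 - 1.2/5.0877) = 0.7641
Step 3: prox(x) = [1.911, -0.3632, 3.366]
||prox(x)|| = 3.8877
Step 4: Proximal objective.
0.5*||prox-x||^2 = 0.72
lambda*||prox|| = 4.6652
Total = 5.3852


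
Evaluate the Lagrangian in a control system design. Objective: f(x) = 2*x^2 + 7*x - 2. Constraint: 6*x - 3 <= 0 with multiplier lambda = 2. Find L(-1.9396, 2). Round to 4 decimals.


Step 1: Evaluate f(x).
f(-1.9396) = 2*(-1.9396)^2 + 7*(-1.9396) - 2 = -8.0531
Step 2: Evaluate g(x).
g(-1.9396) = 6*-1.9396 - 3 = -14.6376
Step 3: Compute Lagrangian.
L = -8.0531 + 2*-14.6376 = -37.3283


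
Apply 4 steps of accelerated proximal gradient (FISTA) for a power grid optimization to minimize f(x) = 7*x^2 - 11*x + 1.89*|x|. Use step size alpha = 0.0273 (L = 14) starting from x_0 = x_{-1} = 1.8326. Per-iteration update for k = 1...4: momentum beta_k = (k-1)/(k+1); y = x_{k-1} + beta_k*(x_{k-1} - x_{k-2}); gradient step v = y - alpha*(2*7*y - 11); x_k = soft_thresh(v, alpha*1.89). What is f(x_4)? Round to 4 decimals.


FISTA on f(x) = 7*x^2 - 11*x + 1.89*|x|
L = 14, alpha = 0.0273
Iteration 1: beta = 0.0, y = 1.8326 + 0.0*(1.8326 - 1.8326) = 1.8326
  grad(y) = 14.6564, v = y - alpha*grad = 1.4325
  prox(v) = soft_thresh(1.4325, 0.0516) = 1.3809
Iteration 2: beta = 0.3333, y = 1.3809 + 0.3333*(1.3809 - 1.8326) = 1.2303
  grad(y) = 6.2244, v = y - alpha*grad = 1.0604
  prox(v) = soft_thresh(1.0604, 0.0516) = 1.0088
Iteration 3: beta = 0.5, y = 1.0088 + 0.5*(1.0088 - 1.3809) = 0.8227
  grad(y) = 0.5184, v = y - alpha*grad = 0.8086
  prox(v) = soft_thresh(0.8086, 0.0516) = 0.757
Iteration 4: beta = 0.6, y = 0.757 + 0.6*(0.757 - 1.0088) = 0.6059
  grad(y) = -2.5172, v = y - alpha*grad = 0.6746
  prox(v) = soft_thresh(0.6746, 0.0516) = 0.623
f(x_4) = 7*0.623^2 - 11*0.623 + 1.89*|0.623| = -2.9586


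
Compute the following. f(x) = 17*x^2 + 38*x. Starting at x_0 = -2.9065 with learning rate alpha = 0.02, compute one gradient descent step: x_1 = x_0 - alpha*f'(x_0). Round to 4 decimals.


We compute the gradient at x_0 and apply the update.
f'(x) = 34*x + 38
f'(-2.9065) = 34*-2.9065 + 38 = -60.821
x_1 = -2.9065 - 0.02*-60.821 = -1.6901


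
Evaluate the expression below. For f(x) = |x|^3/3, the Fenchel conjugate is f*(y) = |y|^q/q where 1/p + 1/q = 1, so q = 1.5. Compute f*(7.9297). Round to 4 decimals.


The conjugate exponent q satisfies 1/p + 1/q = 1.
p = 3, so q = 3/(3 - 1) = 1.5
|y|^q = 7.9297^1.5 = 22.3298
f*(7.9297) = 22.3298 / 1.5 = 14.8865


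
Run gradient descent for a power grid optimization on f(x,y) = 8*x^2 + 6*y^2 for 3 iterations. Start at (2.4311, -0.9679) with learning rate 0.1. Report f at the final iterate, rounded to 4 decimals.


Gradient descent on f(x,y) = 8*x^2 + 6*y^2.
Starting point: (2.4311, -0.9679), alpha = 0.1
Step 1: grad_x = 2*8*2.4311 = 38.8976, grad_y = 2*6*-0.9679 = -11.6148
  x_1 = 2.4311 - 0.1*38.8976 = -1.4587
  y_1 = -0.9679 - 0.1*-11.6148 = 0.1936
Step 2: grad_x = 2*8*-1.4587 = -23.3386, grad_y = 2*6*0.1936 = 2.323
  x_2 = -1.4587 - 0.1*-23.3386 = 0.8752
  y_2 = 0.1936 - 0.1*2.323 = -0.0387
Step 3: grad_x = 2*8*0.8752 = 14.0031, grad_y = 2*6*-0.0387 = -0.4646
  x_3 = 0.8752 - 0.1*14.0031 = -0.5251
  y_3 = -0.0387 - 0.1*-0.4646 = 0.0077
f(-0.5251, 0.0077) = 8*(-0.5251)^2 + 6*0.0077^2 = 2.2063


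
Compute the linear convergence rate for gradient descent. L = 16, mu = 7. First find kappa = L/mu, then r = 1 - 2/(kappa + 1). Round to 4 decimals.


Step 1: Compute the condition number.
kappa = L/mu = 16/7 = 2.2857
Step 2: Compute the convergence rate.
r = 1 - 2/(kappa + 1) = 1 - 2*mu/(L + mu) = (L - mu)/(L + mu) = 9/23 = 0.3913


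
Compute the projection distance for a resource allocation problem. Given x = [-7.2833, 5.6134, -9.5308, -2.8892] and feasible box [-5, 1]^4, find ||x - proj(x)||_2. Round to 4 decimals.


Project each component onto [-5, 1].
clip(-7.2833) = -5.0, clip(5.6134) = 1.0, clip(-9.5308) = -5.0, clip(-2.8892) = -2.8892
Projection = [-5.0, 1.0, -5.0, -2.8892]
Squared diffs: [5.2135, 21.2835, 20.5281, 0.0]
Distance = sqrt(47.0251) = 6.8575


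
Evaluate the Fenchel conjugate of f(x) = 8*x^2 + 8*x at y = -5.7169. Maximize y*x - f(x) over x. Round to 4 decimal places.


f*(y) = sup_x {y*x - a*x^2 - b*x} = sup_x {(y-b)*x - a*x^2}
FOC: (y - b) - 2a*x = 0 => x* = (y - b)/(2a)
x* = (-5.7169 - 8)/(2*8) = -0.8573
f*(-5.7169) = (y-b)^2/(4a) = (-5.7169 - 8)^2/(4*8)
= 188.1533/32 = 5.8798


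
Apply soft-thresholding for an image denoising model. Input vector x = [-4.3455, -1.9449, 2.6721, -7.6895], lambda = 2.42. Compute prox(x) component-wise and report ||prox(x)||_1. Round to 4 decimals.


Soft-thresholding with lambda = 2.42:
prox(-4.3455) = sign(-4.3455)*max(|-4.3455| - 2.42, 0) = -1.9255
prox(-1.9449) = sign(-1.9449)*max(|-1.9449| - 2.42, 0) = 0.0
prox(2.6721) = sign(2.6721)*max(|2.6721| - 2.42, 0) = 0.2521
prox(-7.6895) = sign(-7.6895)*max(|-7.6895| - 2.42, 0) = -5.2695
prox(x) = [-1.9255, 0.0, 0.2521, -5.2695]
||prox(x)||_1 = 1.9255 + 0.0 + 0.2521 + 5.2695 = 7.4471


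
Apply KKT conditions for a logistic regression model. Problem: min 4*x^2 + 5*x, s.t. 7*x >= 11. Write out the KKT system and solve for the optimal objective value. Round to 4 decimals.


Step 1: Try lambda = 0 (constraint inactive).
x_unc = -5/(2*4) = -0.625
Check: 7*-0.625 = -4.375 < 11 -- violated!
Step 2: Constraint must be active: 7*x = 11
x* = 11/7 = 1.5714 (rounded; the exact value 11/7 is used below)
lambda = (2*4*(11/7) + 5)/7 = 2.5102
Step 3: Compute optimal value.
f(x*) = 4*(11/7)^2 + 5*(11/7) = 17.7347


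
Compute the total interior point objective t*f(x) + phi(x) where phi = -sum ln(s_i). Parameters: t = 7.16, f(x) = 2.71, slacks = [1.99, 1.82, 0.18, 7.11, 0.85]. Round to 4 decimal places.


Step 1: Compute log-barrier.
ln values: [0.6881, 0.5988, -1.7148, 1.9615, -0.1625]
phi = -(0.6881 + 0.5988 - 1.7148 + 1.9615 - 0.1625) = -1.3712
Step 2: Compute augmented objective.
t*f(x) = 7.16*2.71 = 19.4036
Total = 19.4036 - 1.3712 = 18.0324


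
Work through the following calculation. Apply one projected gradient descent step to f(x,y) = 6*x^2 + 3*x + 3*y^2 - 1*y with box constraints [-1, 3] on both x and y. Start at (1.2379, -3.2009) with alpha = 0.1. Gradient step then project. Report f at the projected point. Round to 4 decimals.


Step 1: Compute gradient at (1.2379, -3.2009).
grad_x = 2*6*1.2379 + 3 = 17.8548
grad_y = 2*3*-3.2009 - 1 = -20.2054
Step 2: Gradient step.
x_raw = 1.2379 - 0.1*17.8548 = -0.5476
y_raw = -3.2009 - 0.1*-20.2054 = -1.1804
Step 3: Project onto [-1, 3].
x_proj = clip(-0.5476) = -0.5476
y_proj = clip(-1.1804) = -1.0
Step 4: Evaluate f.
f(-0.5476, -1.0) = 4.1563


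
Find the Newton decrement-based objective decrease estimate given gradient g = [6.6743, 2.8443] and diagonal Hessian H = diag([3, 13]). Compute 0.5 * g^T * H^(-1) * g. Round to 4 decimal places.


Step 1: H is diagonal, so H^(-1) * g = [2.2248, 0.2188].
Step 2: g^T H^(-1) g = sum_i g_i^2 / H_ii
  = (6.6743)^2/3 + (2.8443)^2/13
  = 14.8488 + 0.6223 = 15.4711
Step 3: Objective decrease = 0.5 * g^T H^(-1) g = 7.7355


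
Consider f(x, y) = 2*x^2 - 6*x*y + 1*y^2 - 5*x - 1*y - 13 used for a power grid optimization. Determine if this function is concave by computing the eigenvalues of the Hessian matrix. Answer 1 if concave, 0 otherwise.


The Hessian of f(x,y) = 2*x^2 - 6*x*y + 1*y^2 - 5*x - 1*y - 13 is:
H = [[4, -6], [-6, 2]]
Trace = 4 + 2 = 6
Determinant = 4*2 - (-6)^2 = -28
Discriminant = (6)^2 - 4*-28 = 148.0
Eigenvalues: lambda_1 = -3.0828, lambda_2 = 9.0828
The function is not concave.

0


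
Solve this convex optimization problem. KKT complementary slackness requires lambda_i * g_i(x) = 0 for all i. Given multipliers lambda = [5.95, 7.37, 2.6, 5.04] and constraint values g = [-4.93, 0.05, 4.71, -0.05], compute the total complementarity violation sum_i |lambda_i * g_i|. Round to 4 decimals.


KKT complementary slackness check:
lambda_1 * g_1 = 5.95 * -4.93 = -29.3335
lambda_2 * g_2 = 7.37 * 0.05 = 0.3685
lambda_3 * g_3 = 2.6 * 4.71 = 12.246
lambda_4 * g_4 = 5.04 * -0.05 = -0.252
Total violation = 29.3335 + 0.3685 + 12.246 + 0.252 = 42.2


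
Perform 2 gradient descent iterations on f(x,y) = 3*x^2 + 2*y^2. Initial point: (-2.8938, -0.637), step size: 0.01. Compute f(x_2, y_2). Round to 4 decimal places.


Gradient descent on f(x,y) = 3*x^2 + 2*y^2.
Starting point: (-2.8938, -0.637), alpha = 0.01
Step 1: grad_x = 2*3*-2.8938 = -17.3628, grad_y = 2*2*-0.637 = -2.548
  x_1 = -2.8938 - 0.01*-17.3628 = -2.7202
  y_1 = -0.637 - 0.01*-2.548 = -0.6115
Step 2: grad_x = 2*3*-2.7202 = -16.321, grad_y = 2*2*-0.6115 = -2.4461
  x_2 = -2.7202 - 0.01*-16.321 = -2.557
  y_2 = -0.6115 - 0.01*-2.4461 = -0.5871
f(-2.557, -0.5871) = 3*(-2.557)^2 + 2*(-0.5871)^2 = 20.3034


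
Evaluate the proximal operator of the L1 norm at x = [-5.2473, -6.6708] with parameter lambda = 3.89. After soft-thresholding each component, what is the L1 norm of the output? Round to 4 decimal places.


Soft-thresholding with lambda = 3.89:
prox(-5.2473) = sign(-5.2473)*max(|-5.2473| - 3.89, 0) = -1.3573
prox(-6.6708) = sign(-6.6708)*max(|-6.6708| - 3.89, 0) = -2.7808
prox(x) = [-1.3573, -2.7808]
||prox(x)||_1 = 1.3573 + 2.7808 = 4.1381


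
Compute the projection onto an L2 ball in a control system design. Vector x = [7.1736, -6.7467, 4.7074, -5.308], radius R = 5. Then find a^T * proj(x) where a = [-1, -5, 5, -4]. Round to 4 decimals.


Step 1: Compute ||x|| (intermediates to 6 decimals).
||x|| = sqrt(7.1736^2 + (-6.7467)^2 + 4.7074^2 + (-5.308)^2) = 12.137256
Step 2: Project.
Since ||x|| > R, scale = R/||x|| = 5/12.137256 = 0.411955, proj(x) = scale * x
proj(x) = [2.9552, -2.779337, 1.939237, -2.186657]
Step 3: Dot product.
a^T * proj(x) = -1*2.9552 - 5*(-2.779337) + 5*1.939237 - 4*(-2.186657) = 29.3843


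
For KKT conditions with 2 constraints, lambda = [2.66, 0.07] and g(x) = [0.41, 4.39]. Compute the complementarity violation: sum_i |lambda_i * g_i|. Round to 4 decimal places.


KKT complementary slackness check:
lambda_1 * g_1 = 2.66 * 0.41 = 1.0906
lambda_2 * g_2 = 0.07 * 4.39 = 0.3073
Total violation = 1.0906 + 0.3073 = 1.3979


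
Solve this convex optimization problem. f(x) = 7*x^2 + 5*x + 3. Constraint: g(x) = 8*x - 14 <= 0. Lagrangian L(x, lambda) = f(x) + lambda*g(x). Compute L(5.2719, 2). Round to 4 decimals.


Step 1: Evaluate f(x).
f(5.2719) = 7*5.2719^2 + 5*5.2719 + 3 = 223.91
Step 2: Evaluate g(x).
g(5.2719) = 8*5.2719 - 14 = 28.1752
Step 3: Compute Lagrangian.
L = 223.91 + 2*28.1752 = 280.2604


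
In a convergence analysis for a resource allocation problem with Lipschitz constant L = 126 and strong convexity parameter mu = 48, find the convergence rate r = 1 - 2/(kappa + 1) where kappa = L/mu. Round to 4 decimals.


Step 1: Compute the condition number.
kappa = L/mu = 126/48 = 2.625
Step 2: Compute the convergence rate.
r = 1 - 2/(kappa + 1) = 1 - 2*mu/(L + mu) = (L - mu)/(L + mu) = 78/174 = 0.4483


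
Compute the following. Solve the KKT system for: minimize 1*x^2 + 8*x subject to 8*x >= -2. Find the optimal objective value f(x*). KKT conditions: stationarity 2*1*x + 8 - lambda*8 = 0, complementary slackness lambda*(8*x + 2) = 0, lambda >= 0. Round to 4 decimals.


Step 1: Try lambda = 0 (constraint inactive).
x_unc = -8/(2*1) = -4.0
Check: 8*-4.0 = -32.0 < -2 -- violated!
Step 2: Constraint must be active: 8*x = -2
x* = -2/8 = -0.25
lambda = (2*1*(-0.25) + 8)/8 = 0.9375
Step 3: Compute optimal value.
f(x*) = 1*(-0.25)^2 + 8*(-0.25) = -1.9375


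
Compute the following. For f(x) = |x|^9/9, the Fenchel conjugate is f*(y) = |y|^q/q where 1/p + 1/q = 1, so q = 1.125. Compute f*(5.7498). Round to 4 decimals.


The conjugate exponent q satisfies 1/p + 1/q = 1.
p = 9, so q = 9/(9 - 1) = 1.125
|y|^q = 5.7498^1.125 = 7.155
f*(5.7498) = 7.155 / 1.125 = 6.36


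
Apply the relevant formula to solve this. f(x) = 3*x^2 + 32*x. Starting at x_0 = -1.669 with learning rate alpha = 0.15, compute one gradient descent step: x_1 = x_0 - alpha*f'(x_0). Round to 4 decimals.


We compute the gradient at x_0 and apply the update.
f'(x) = 6*x + 32
f'(-1.669) = 6*-1.669 + 32 = 21.986
x_1 = -1.669 - 0.15*21.986 = -4.9669


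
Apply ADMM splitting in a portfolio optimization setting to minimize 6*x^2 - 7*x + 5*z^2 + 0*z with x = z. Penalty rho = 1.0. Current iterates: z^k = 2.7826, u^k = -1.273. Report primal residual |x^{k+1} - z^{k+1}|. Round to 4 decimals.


ADMM iteration with rho = 1.0, z^k = 2.7826, u^k = -1.273
Step 1: x-update.
Minimize 6*x^2 - 7*x + (1.0/2)*(x - 2.7826 - 1.273)^2
FOC: (2*6 + 1.0)*x = 7 + 1.0*(2.7826 + 1.273)
x^{k+1} = 0.8504
Step 2: z-update.
Minimize 5*z^2 + 0*z + (1.0/2)*(0.8504 - z - 1.273)^2
FOC: (2*5 + 1.0)*z = 0 + 1.0*(0.8504 - 1.273)
z^{k+1} = -0.0384
Step 3: u-update.
u^{k+1} = -1.273 + 0.8504 + 0.0384 = -0.3842
Step 4: Primal residual = |0.8504 + 0.0384| = 0.8888


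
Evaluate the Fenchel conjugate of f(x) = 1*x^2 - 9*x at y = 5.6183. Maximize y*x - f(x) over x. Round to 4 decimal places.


f*(y) = sup_x {y*x - a*x^2 - b*x} = sup_x {(y-b)*x - a*x^2}
FOC: (y - b) - 2a*x = 0 => x* = (y - b)/(2a)
x* = (5.6183 + 9)/(2*1) = 7.3092
f*(5.6183) = (y-b)^2/(4a) = (5.6183 + 9)^2/(4*1)
= 213.6947/4 = 53.4237


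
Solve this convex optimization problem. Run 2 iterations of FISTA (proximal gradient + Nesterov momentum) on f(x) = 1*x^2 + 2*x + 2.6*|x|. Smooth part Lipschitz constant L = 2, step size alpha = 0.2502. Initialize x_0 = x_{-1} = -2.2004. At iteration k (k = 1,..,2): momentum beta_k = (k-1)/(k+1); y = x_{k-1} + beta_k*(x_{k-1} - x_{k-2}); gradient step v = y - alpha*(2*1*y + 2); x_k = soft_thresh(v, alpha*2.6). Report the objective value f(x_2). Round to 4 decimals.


FISTA on f(x) = 1*x^2 + 2*x + 2.6*|x|
L = 2, alpha = 0.2502
Iteration 1: beta = 0.0, y = -2.2004 + 0.0*(-2.2004 + 2.2004) = -2.2004
  grad(y) = -2.4008, v = y - alpha*grad = -1.5997
  prox(v) = soft_thresh(-1.5997, 0.6505) = -0.9492
Iteration 2: beta = 0.3333, y = -0.9492 + 0.3333*(-0.9492 + 2.2004) = -0.5321
  grad(y) = 0.9357, v = y - alpha*grad = -0.7663
  prox(v) = soft_thresh(-0.7663, 0.6505) = -0.1157
f(x_2) = 1*(-0.1157)^2 + 2*(-0.1157) + 2.6*|-0.1157| = 0.0828


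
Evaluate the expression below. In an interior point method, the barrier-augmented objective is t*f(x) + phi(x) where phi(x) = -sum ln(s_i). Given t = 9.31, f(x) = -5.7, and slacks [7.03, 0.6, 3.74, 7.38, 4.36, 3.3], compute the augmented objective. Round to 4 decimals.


Step 1: Compute log-barrier.
ln values: [1.9502, -0.5108, 1.3191, 1.9988, 1.4725, 1.1939]
phi = -(1.9502 - 0.5108 + 1.3191 + 1.9988 + 1.4725 + 1.1939) = -7.4236
Step 2: Compute augmented objective.
t*f(x) = 9.31*-5.7 = -53.067
Total = -53.067 - 7.4236 = -60.4906


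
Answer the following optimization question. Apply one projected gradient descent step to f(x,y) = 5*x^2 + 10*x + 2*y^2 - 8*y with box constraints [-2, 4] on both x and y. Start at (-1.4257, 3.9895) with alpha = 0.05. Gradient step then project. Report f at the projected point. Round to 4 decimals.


Step 1: Compute gradient at (-1.4257, 3.9895).
grad_x = 2*5*-1.4257 + 10 = -4.257
grad_y = 2*2*3.9895 - 8 = 7.958
Step 2: Gradient step.
x_raw = -1.4257 - 0.05*-4.257 = -1.2129
y_raw = 3.9895 - 0.05*7.958 = 3.5916
Step 3: Project onto [-2, 4].
x_proj = clip(-1.2129) = -1.2129
y_proj = clip(3.5916) = 3.5916
Step 4: Evaluate f.
f(-1.2129, 3.5916) = -7.7071


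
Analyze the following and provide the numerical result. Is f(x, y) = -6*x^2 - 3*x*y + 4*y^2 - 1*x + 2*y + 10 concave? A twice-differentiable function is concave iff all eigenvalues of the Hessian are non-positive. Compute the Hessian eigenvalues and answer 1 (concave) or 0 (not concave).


The Hessian of f(x,y) = -6*x^2 - 3*x*y + 4*y^2 - 1*x + 2*y + 10 is:
H = [[-12, -3], [-3, 8]]
Trace = -12 + 8 = -4
Determinant = -12*8 - (-3)^2 = -105
Discriminant = (-4)^2 - 4*-105 = 436.0
Eigenvalues: lambda_1 = -12.4403, lambda_2 = 8.4403
The function is not concave.

0


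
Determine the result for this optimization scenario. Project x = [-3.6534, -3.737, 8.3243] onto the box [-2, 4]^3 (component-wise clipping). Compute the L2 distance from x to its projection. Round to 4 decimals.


Project each component onto [-2, 4].
clip(-3.6534) = -2.0, clip(-3.737) = -2.0, clip(8.3243) = 4.0
Projection = [-2.0, -2.0, 4.0]
Squared diffs: [2.7337, 3.0172, 18.6996]
Distance = sqrt(24.4505) = 4.9447


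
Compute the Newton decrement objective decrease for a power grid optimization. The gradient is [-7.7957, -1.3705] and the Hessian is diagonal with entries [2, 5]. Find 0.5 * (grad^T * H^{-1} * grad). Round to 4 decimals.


Step 1: H is diagonal, so H^(-1) * g = [-3.8979, -0.2741].
Step 2: g^T H^(-1) g = sum_i g_i^2 / H_ii
  = (-7.7957)^2/2 + (-1.3705)^2/5
  = 30.3865 + 0.3757 = 30.7621
Step 3: Objective decrease = 0.5 * g^T H^(-1) g = 15.3811


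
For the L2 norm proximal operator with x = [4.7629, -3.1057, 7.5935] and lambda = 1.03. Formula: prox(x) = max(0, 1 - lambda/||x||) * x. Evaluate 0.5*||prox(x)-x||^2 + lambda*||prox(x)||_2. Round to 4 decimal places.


Step 1: Compute ||x||.
||x|| = 9.4864
Step 2: Compute scaling factor.
scale = max(0, 1 - 1.03/9.4864) = 0.8914
Step 3: prox(x) = [4.2458, -2.7685, 6.769]
||prox(x)|| = 8.4564
Step 4: Proximal objective.
0.5*||prox-x||^2 = 0.5305
lambda*||prox|| = 8.7101
Total = 9.2405


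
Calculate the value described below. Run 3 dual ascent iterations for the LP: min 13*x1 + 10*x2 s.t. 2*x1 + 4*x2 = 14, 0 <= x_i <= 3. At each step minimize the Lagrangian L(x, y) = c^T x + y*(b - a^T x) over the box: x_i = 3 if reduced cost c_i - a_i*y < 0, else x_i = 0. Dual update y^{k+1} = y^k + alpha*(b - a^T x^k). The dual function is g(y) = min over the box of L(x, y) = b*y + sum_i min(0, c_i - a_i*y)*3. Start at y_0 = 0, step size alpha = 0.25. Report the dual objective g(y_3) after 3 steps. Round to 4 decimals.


Dual ascent for LP: min 13*x1 + 10*x2, 2*x1 + 4*x2 = 14, 0 <= x_i <= 3
Step 1: y^k = 0.0, reduced costs: (13.0, 10.0)
  x^k = (0.0, 0.0), subgradient = b - a^T x = 14.0
  y^{k+1} = 0.0 + 0.25*14.0 = 3.5
Step 2: y^k = 3.5, reduced costs: (6.0, -4.0)
  x^k = (0.0, 3.0), subgradient = b - a^T x = 2.0
  y^{k+1} = 3.5 + 0.25*2.0 = 4.0
Step 3: y^k = 4.0, reduced costs: (5.0, -6.0)
  x^k = (0.0, 3.0), subgradient = b - a^T x = 2.0
  y^{k+1} = 4.0 + 0.25*2.0 = 4.5
Dual objective at y_3 = 4.5: reduced costs (4.0, -8.0), box minimizer x = (0.0, 3.0)
g(y_3) = b*y + (c1 - a1*y)*x1 + (c2 - a2*y)*x2 = 14*4.5 + 4.0*0.0 + (-8.0)*3.0 = 63.0 + 0.0 - 24.0 = 39.0


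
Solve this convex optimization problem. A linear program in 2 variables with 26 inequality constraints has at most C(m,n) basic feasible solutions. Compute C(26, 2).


Each vertex corresponds to some choice of n active constraints out of m, so the number of vertices is at most C(m, n) = m! / (n!(m-n)!).
m = 26, n = 2
Numerator: 26 * 25
Denominator: 2! = 2
C(26, 2) = 325


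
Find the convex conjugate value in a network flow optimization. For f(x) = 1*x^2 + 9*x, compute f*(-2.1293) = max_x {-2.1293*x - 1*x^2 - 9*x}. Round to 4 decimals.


f*(y) = sup_x {y*x - a*x^2 - b*x} = sup_x {(y-b)*x - a*x^2}
FOC: (y - b) - 2a*x = 0 => x* = (y - b)/(2a)
x* = (-2.1293 - 9)/(2*1) = -5.5647
f*(-2.1293) = (y-b)^2/(4a) = (-2.1293 - 9)^2/(4*1)
= 123.8613/4 = 30.9653


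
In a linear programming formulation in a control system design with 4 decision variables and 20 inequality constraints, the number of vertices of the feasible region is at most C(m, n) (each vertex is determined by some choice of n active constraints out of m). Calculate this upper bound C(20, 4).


Each vertex corresponds to some choice of n active constraints out of m, so the number of vertices is at most C(m, n) = m! / (n!(m-n)!).
m = 20, n = 4
Numerator: 20 * 19 * 18 * 17
Denominator: 4! = 24
C(20, 4) = 4845


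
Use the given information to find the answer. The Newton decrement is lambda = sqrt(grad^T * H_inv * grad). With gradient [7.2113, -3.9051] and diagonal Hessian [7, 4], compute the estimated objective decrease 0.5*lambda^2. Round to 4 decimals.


Step 1: H is diagonal, so H^(-1) * g = [1.0302, -0.9763].
Step 2: g^T H^(-1) g = sum_i g_i^2 / H_ii
  = (7.2113)^2/7 + (-3.9051)^2/4
  = 7.429 + 3.8125 = 11.2414
Step 3: Objective decrease = 0.5 * g^T H^(-1) g = 5.6207


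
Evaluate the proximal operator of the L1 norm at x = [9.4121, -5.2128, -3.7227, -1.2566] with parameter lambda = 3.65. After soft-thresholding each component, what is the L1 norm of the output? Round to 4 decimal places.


Soft-thresholding with lambda = 3.65:
prox(9.4121) = sign(9.4121)*max(|9.4121| - 3.65, 0) = 5.7621
prox(-5.2128) = sign(-5.2128)*max(|-5.2128| - 3.65, 0) = -1.5628
prox(-3.7227) = sign(-3.7227)*max(|-3.7227| - 3.65, 0) = -0.0727
prox(-1.2566) = sign(-1.2566)*max(|-1.2566| - 3.65, 0) = 0.0
prox(x) = [5.7621, -1.5628, -0.0727, 0.0]
||prox(x)||_1 = 5.7621 + 1.5628 + 0.0727 + 0.0 = 7.3976


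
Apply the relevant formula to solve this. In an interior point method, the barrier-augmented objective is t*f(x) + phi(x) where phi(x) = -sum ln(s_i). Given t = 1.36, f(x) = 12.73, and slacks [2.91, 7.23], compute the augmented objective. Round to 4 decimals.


Step 1: Compute log-barrier.
ln values: [1.0682, 1.9782]
phi = -(1.0682 + 1.9782) = -3.0464
Step 2: Compute augmented objective.
t*f(x) = 1.36*12.73 = 17.3128
Total = 17.3128 - 3.0464 = 14.2664


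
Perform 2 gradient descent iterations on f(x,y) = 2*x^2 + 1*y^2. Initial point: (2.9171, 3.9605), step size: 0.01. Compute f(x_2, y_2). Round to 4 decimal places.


Gradient descent on f(x,y) = 2*x^2 + 1*y^2.
Starting point: (2.9171, 3.9605), alpha = 0.01
Step 1: grad_x = 2*2*2.9171 = 11.6684, grad_y = 2*1*3.9605 = 7.921
  x_1 = 2.9171 - 0.01*11.6684 = 2.8004
  y_1 = 3.9605 - 0.01*7.921 = 3.8813
Step 2: grad_x = 2*2*2.8004 = 11.2017, grad_y = 2*1*3.8813 = 7.7626
  x_2 = 2.8004 - 0.01*11.2017 = 2.6884
  y_2 = 3.8813 - 0.01*7.7626 = 3.8037
f(2.6884, 3.8037) = 2*2.6884^2 + 1*3.8037^2 = 28.9228


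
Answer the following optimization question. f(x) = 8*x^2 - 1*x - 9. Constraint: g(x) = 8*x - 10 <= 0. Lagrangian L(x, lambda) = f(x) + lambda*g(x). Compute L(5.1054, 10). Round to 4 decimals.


Step 1: Evaluate f(x).
f(5.1054) = 8*5.1054^2 - 1*5.1054 - 9 = 194.4155
Step 2: Evaluate g(x).
g(5.1054) = 8*5.1054 - 10 = 30.8432
Step 3: Compute Lagrangian.
L = 194.4155 + 10*30.8432 = 502.8475


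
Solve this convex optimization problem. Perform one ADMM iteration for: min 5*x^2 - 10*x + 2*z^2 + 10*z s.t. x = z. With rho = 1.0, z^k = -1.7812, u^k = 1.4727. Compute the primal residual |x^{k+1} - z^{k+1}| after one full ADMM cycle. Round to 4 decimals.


ADMM iteration with rho = 1.0, z^k = -1.7812, u^k = 1.4727
Step 1: x-update.
Minimize 5*x^2 - 10*x + (1.0/2)*(x + 1.7812 + 1.4727)^2
FOC: (2*5 + 1.0)*x = 10 + 1.0*(-1.7812 - 1.4727)
x^{k+1} = 0.6133
Step 2: z-update.
Minimize 2*z^2 + 10*z + (1.0/2)*(0.6133 - z + 1.4727)^2
FOC: (2*2 + 1.0)*z = -10 + 1.0*(0.6133 + 1.4727)
z^{k+1} = -1.5828
Step 3: u-update.
u^{k+1} = 1.4727 + 0.6133 + 1.5828 = 3.6688
Step 4: Primal residual = |0.6133 + 1.5828| = 2.1961
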